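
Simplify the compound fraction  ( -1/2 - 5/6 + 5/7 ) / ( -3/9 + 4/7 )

-13/5

Numerator: -1/2 - 5/6 + 5/7 = -13/21
Denominator: -3/9 + 4/7 = 5/21
Divide: (-13/21) · (21/5) = -13/5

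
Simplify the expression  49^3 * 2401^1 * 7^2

7^12

49^3 = 7^6; 2401^1 = 7^4; 7^2 = 7^2
Combine exponents: 7^12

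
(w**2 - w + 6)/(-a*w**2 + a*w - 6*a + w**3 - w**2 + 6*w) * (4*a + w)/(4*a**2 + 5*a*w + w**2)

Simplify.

Factor: -a*w**2 + a*w - 6*a + w**3 - w**2 + 6*w = (-a + w)*(w**2 - w + 6);  4*a**2 + 5*a*w + w**2 = (a + w)*(4*a + w)
Cancel the common factors (w**2 - w + 6), (4*a + w).

1/(-a**2 + w**2)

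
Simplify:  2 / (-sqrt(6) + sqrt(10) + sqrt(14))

(-9*sqrt(6) + sqrt(14) + 5*sqrt(10) + 2*sqrt(210))/59

Group as (sqrt(10) + sqrt(14)) - sqrt(6); multiply by (sqrt(10) + sqrt(14)) + sqrt(6), then rationalise the remaining surd.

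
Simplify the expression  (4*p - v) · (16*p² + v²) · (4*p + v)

256*p⁴ - v⁴

Telescope via difference of squares: ((4*p)+v)((4*p)-v) = 16*p² - v², then repeat with the next factor.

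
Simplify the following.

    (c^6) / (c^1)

c^5

Quotient: c^5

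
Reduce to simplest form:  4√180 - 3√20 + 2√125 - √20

26*√5

4√180 = 24*√5; 3√20 = 6*√5; 2√125 = 10*√5; √20 = 2*√5
Combine: (24 - 6 + 10 - 2)·√5 = 26*√5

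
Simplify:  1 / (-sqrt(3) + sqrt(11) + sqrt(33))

(-25*sqrt(11) - 66 + 41*sqrt(3) + 19*sqrt(33))/229

Group as (sqrt(11) + sqrt(33)) - sqrt(3); multiply by (sqrt(11) + sqrt(33)) + sqrt(3), then rationalise the remaining surd.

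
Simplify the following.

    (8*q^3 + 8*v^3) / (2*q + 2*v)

Factor as (a+b)(a^2-ab+b^2) with a=(2*q), b=(2*v).

4*q^2 - 4*q*v + 4*v^2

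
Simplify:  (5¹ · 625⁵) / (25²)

5^17

5¹ = 5^1; 625⁵ = 5^20; 25² = 5^4
Combine exponents: 5^17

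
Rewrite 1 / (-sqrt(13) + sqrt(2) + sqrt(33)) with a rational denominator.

(-22*sqrt(2) - sqrt(858) + 11*sqrt(13) + 9*sqrt(33))/110

Group as (sqrt(2) + sqrt(33)) - sqrt(13); multiply by (sqrt(2) + sqrt(33)) + sqrt(13), then rationalise the remaining surd.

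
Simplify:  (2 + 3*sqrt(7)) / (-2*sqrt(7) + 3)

(-48 - 13*sqrt(7))/19

Multiply numerator and denominator by 3 + 2*sqrt(7).
Denominator becomes -19; numerator becomes 13*sqrt(7) + 48.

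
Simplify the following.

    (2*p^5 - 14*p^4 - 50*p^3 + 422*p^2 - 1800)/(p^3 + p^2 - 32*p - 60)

2*p^2 - 16*p + 30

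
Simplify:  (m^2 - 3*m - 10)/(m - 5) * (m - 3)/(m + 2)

m - 3

Factor: m^2 - 3*m - 10 = (m + 2)*(m - 5)
Cancel the common factors (m + 2), (m - 5).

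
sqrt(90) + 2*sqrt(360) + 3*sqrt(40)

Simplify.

21*sqrt(10)

sqrt(90) = 3*sqrt(10); 2*sqrt(360) = 12*sqrt(10); 3*sqrt(40) = 6*sqrt(10)
Combine: (3 + 12 + 6)·sqrt(10) = 21*sqrt(10)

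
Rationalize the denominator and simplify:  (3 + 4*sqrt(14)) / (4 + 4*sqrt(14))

(-sqrt(14) + 53)/52

Multiply numerator and denominator by -4*sqrt(14) + 4.
Denominator becomes -208; numerator becomes -212 + 4*sqrt(14).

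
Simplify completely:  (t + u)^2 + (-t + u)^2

Write as f(u,t) + f(u,-t) and expand.

2*t^2 + 2*u^2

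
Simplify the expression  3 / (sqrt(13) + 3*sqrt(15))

(-3*sqrt(13) + 9*sqrt(15))/122

Multiply numerator and denominator by -sqrt(13) + 3*sqrt(15).
Denominator becomes 122; numerator becomes -3*sqrt(13) + 9*sqrt(15).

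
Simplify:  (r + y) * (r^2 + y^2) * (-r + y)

-r^4 + y^4

(y+r)(y-r) = -r^2 + y^2; continue pairing.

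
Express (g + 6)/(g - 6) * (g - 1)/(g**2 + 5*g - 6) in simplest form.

1/(g - 6)

Factor: g**2 + 5*g - 6 = (g + 6)*(g - 1)
Cancel the common factors (g - 1), (g + 6).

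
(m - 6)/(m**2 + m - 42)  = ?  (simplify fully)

1/(m + 7)

Factor: m**2 + m - 42 = (m - 6)*(m + 7)
Cancel the common factor (m - 6).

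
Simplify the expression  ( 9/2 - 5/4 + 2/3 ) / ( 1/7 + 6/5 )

35/12

Numerator: 9/2 - 5/4 + 2/3 = 47/12
Denominator: 1/7 + 6/5 = 47/35
Divide: (47/12) · (35/47) = 35/12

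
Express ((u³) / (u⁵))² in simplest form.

Inside the bracket: (u^-2)
Raise to the power 2: (u^-4)

u^(-4)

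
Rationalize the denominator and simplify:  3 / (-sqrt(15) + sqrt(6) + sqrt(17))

(-12*sqrt(15) + 6*sqrt(17) + 39*sqrt(6) + 9*sqrt(170))/172

Group as (sqrt(6) + sqrt(17)) - sqrt(15); multiply by (sqrt(6) + sqrt(17)) + sqrt(15), then rationalise the remaining surd.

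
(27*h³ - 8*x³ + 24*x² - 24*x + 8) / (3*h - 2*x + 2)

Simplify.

9*h² + 6*h*x - 6*h + 4*x² - 8*x + 4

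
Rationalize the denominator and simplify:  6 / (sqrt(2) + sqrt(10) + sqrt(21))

-78*sqrt(10) - 174*sqrt(2) + 24*sqrt(105) + 54*sqrt(21)

Group as (sqrt(2) + sqrt(10)) + sqrt(21); multiply by (sqrt(2) + sqrt(10)) - sqrt(21), then rationalise the remaining surd.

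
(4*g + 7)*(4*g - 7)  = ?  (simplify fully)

(4*g)^2 - (7)^2 = 16*g^2 - 49.

16*g^2 - 49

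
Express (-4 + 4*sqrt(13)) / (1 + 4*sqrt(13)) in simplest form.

(-20*sqrt(13) + 212)/207

Multiply numerator and denominator by -4*sqrt(13) + 1.
Denominator becomes -207; numerator becomes -212 + 20*sqrt(13).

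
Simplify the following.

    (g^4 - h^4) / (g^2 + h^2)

g^2 - h^2

Difference of fourth powers: factor out (g^2 + h^2).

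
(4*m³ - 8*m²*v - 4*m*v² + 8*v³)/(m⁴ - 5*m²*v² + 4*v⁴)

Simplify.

4/(m + 2*v)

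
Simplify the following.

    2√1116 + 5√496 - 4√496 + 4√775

2√1116 = 12*√31; 5√496 = 20*√31; 4√496 = 16*√31; 4√775 = 20*√31
Combine: (12 + 20 - 16 + 20)·√31 = 36*√31

36*√31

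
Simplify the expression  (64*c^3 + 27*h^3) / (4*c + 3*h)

16*c^2 - 12*c*h + 9*h^2

(3*h)^3 + (4*c)^3 = (4*c + 3*h)(16*c^2 - 12*c*h + 9*h^2).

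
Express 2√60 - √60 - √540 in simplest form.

2√60 = 4*√15; √60 = 2*√15; √540 = 6*√15
Combine: (4 - 2 - 6)·√15 = -4*√15

-4*√15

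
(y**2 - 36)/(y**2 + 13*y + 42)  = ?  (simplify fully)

Factor: y**2 - 36 = (y - 6)*(y + 6);  y**2 + 13*y + 42 = (y + 6)*(y + 7)
Cancel the common factor (y + 6).

(y - 6)/(y + 7)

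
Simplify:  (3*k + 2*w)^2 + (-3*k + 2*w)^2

18*k^2 + 8*w^2

Binomially expand both and collect terms in (2*w), (3*k).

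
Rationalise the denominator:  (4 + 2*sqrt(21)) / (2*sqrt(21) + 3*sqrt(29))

Multiply numerator and denominator by -3*sqrt(29) + 2*sqrt(21).
Denominator becomes -177; numerator becomes -6*sqrt(609) - 12*sqrt(29) + 8*sqrt(21) + 84.

(-84 - 8*sqrt(21) + 12*sqrt(29) + 6*sqrt(609))/177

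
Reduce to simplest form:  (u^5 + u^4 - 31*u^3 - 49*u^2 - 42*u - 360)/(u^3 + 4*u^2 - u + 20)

u^2 - 3*u - 18

Factor: u^5 + u^4 - 31*u^3 - 49*u^2 - 42*u - 360 = (u + 5)*(u^2 - u + 4)*(u + 3)*(u - 6);  u^3 + 4*u^2 - u + 20 = (u^2 - u + 4)*(u + 5)
Cancel the common factors (u^2 - u + 4), (u + 5).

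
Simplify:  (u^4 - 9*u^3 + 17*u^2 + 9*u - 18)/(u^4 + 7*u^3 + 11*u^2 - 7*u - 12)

Factor: u^4 - 9*u^3 + 17*u^2 + 9*u - 18 = (u - 6)*(u - 1)*(u - 3)*(u + 1);  u^4 + 7*u^3 + 11*u^2 - 7*u - 12 = (u + 3)*(u - 1)*(u + 1)*(u + 4)
Cancel the common factors (u - 1), (u + 1).

(u^2 - 9*u + 18)/(u^2 + 7*u + 12)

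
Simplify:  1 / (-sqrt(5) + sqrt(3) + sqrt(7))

(-5*sqrt(5) + sqrt(7) + 9*sqrt(3) + 2*sqrt(105))/59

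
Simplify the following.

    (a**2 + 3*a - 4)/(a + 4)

a - 1

Factor: a**2 + 3*a - 4 = (a + 4)*(a - 1)
Cancel the common factor (a + 4).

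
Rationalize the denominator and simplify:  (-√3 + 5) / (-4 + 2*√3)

(-7 - 3*√3)/2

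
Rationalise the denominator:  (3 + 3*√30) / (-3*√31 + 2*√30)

Multiply numerator and denominator by 2*√30 + 3*√31.
Denominator becomes -159; numerator becomes 6*√30 + 9*√31 + 180 + 9*√930.

(-3*√930 - 60 - 3*√31 - 2*√30)/53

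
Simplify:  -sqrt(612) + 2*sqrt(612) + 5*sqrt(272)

26*sqrt(17)

sqrt(612) = 6*sqrt(17); 2*sqrt(612) = 12*sqrt(17); 5*sqrt(272) = 20*sqrt(17)
Combine: (-6 + 12 + 20)·sqrt(17) = 26*sqrt(17)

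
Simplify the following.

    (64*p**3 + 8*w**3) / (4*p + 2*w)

16*p**2 - 8*p*w + 4*w**2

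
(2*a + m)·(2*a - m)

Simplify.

4*a² - m²

(2*a)^2 - (m)^2 = 4*a² - m².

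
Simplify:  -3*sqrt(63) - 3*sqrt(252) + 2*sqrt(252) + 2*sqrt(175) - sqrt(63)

-8*sqrt(7)

3*sqrt(63) = 9*sqrt(7); 3*sqrt(252) = 18*sqrt(7); 2*sqrt(252) = 12*sqrt(7); 2*sqrt(175) = 10*sqrt(7); sqrt(63) = 3*sqrt(7)
Combine: (-9 - 18 + 12 + 10 - 3)·sqrt(7) = -8*sqrt(7)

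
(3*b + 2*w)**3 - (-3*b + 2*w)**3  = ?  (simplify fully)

Binomially expand both and collect terms in (2*w), (3*b).

54*b**3 + 72*b*w**2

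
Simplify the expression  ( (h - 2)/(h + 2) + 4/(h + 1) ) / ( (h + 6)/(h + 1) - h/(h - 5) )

Numerator: (h - 2)/(h + 2) + 4/(h + 1) = (h^2 + 3*h + 6)/(h^2 + 3*h + 2)
Denominator: (h + 6)/(h + 1) - h/(h - 5) = -30/(h^2 - 4*h - 5)
Divide: ((h^2 + 3*h + 6)/(h^2 + 3*h + 2)) · (-h^2/30 + 2*h/15 + 1/6) = (-h^3 + 2*h^2 + 9*h + 30)/(30*h + 60)

(-h^3 + 2*h^2 + 9*h + 30)/(30*h + 60)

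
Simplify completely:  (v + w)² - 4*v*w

(v - w)²

Expand the square and combine the 4*v*w term.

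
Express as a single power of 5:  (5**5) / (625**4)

5**(-11)

5**5 = 5**5; 625**4 = 5**16
Combine exponents: 5**(-11)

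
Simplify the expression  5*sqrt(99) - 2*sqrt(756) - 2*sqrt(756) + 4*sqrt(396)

5*sqrt(99) = 15*sqrt(11); 2*sqrt(756) = 12*sqrt(21); 2*sqrt(756) = 12*sqrt(21); 4*sqrt(396) = 24*sqrt(11)

-24*sqrt(21) + 39*sqrt(11)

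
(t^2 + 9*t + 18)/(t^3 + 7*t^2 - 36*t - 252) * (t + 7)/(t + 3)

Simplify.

1/(t - 6)

Factor: t^2 + 9*t + 18 = (t + 3)*(t + 6);  t^3 + 7*t^2 - 36*t - 252 = (t + 6)*(t + 7)*(t - 6)
Cancel the common factors (t + 6), (t + 3), (t + 7).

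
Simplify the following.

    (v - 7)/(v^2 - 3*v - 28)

Factor: v^2 - 3*v - 28 = (v + 4)*(v - 7)
Cancel the common factor (v - 7).

1/(v + 4)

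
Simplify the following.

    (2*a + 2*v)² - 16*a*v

4*(a - v)²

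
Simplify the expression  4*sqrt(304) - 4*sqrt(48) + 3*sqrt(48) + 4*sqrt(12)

4*sqrt(3) + 16*sqrt(19)

4*sqrt(304) = 16*sqrt(19); 4*sqrt(48) = 16*sqrt(3); 3*sqrt(48) = 12*sqrt(3); 4*sqrt(12) = 8*sqrt(3)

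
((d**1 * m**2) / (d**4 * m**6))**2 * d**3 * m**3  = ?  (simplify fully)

1/(d**3*m**5)

Inside the bracket: (d**-3) * (m**-4)
Raise to the power 2: (d**-6) * (m**-8)
Multiply by d**3 * m**3: add exponents.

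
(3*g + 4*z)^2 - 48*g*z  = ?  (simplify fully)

Expanding gives 9*g^2 - 24*g*z + 16*z^2, a perfect square.

(3*g - 4*z)^2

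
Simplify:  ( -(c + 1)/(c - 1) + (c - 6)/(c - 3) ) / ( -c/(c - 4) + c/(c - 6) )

Numerator: -(c + 1)/(c - 1) + (c - 6)/(c - 3) = (-5*c + 9)/(c² - 4*c + 3)
Denominator: -c/(c - 4) + c/(c - 6) = 2*c/(c² - 10*c + 24)
Divide: ((-5*c + 9)/(c² - 4*c + 3)) · ((c² - 10*c + 24)/(2*c)) = (-5*c³ + 59*c² - 210*c + 216)/(2*c³ - 8*c² + 6*c)

(-5*c³ + 59*c² - 210*c + 216)/(2*c³ - 8*c² + 6*c)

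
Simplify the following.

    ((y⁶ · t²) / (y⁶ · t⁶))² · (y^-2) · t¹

1/(t⁷*y²)

Inside the bracket: (t^-4)
Raise to the power 2: (t^-8)
Multiply by (y^-2) · t¹: add exponents.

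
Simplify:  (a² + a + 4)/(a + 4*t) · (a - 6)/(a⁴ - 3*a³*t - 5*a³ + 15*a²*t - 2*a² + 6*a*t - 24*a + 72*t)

-1/(-a² - a*t + 12*t²)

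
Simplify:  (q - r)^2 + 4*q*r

(q + r)^2

Expand the square and combine the 4*q*r term.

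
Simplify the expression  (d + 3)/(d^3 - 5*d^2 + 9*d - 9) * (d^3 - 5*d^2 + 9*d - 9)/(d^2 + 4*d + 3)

1/(d + 1)

Factor: d^3 - 5*d^2 + 9*d - 9 = (d - 3)*(d^2 - 2*d + 3);  d^3 - 5*d^2 + 9*d - 9 = (d^2 - 2*d + 3)*(d - 3);  d^2 + 4*d + 3 = (d + 1)*(d + 3)
Cancel the common factors (d^2 - 2*d + 3), (d - 3), (d + 3).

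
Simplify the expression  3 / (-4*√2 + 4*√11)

(√2 + √11)/12

Multiply numerator and denominator by 4*√2 + 4*√11.
Denominator becomes 144; numerator becomes 12*√2 + 12*√11.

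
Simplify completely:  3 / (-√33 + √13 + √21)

(-3*√33 + 75*√21 + 123*√13 + 18*√1001)/1091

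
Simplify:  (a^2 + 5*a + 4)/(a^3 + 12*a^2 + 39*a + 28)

1/(a + 7)

Factor: a^2 + 5*a + 4 = (a + 4)*(a + 1);  a^3 + 12*a^2 + 39*a + 28 = (a + 4)*(a + 7)*(a + 1)
Cancel the common factors (a + 4), (a + 1).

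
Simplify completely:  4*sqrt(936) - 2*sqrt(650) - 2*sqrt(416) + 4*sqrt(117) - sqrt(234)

4*sqrt(936) = 24*sqrt(26); 2*sqrt(650) = 10*sqrt(26); 2*sqrt(416) = 8*sqrt(26); 4*sqrt(117) = 12*sqrt(13); sqrt(234) = 3*sqrt(26)

3*sqrt(26) + 12*sqrt(13)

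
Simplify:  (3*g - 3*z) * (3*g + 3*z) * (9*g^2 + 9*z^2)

81*g^4 - 81*z^4

Pair the conjugate factors: ((3*g)+(3*z))((3*g)-(3*z)) = 9*g^2 - 9*z^2, then repeat with the next factor.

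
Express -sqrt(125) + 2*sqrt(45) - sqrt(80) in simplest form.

-3*sqrt(5)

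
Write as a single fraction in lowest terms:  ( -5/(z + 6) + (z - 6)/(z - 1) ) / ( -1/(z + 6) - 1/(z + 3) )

Numerator: -5/(z + 6) + (z - 6)/(z - 1) = (z² - 5*z - 31)/(z² + 5*z - 6)
Denominator: -1/(z + 6) - 1/(z + 3) = (-2*z - 9)/(z² + 9*z + 18)
Divide: ((z² - 5*z - 31)/(z² + 5*z - 6)) · ((z² + 9*z + 18)/(-2*z - 9)) = (-z³ + 2*z² + 46*z + 93)/(2*z² + 7*z - 9)

(-z³ + 2*z² + 46*z + 93)/(2*z² + 7*z - 9)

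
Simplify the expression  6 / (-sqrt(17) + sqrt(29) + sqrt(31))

(-258*sqrt(17) + 90*sqrt(31) + 114*sqrt(29) + 12*sqrt(15283))/1747

Group as (sqrt(29) + sqrt(31)) - sqrt(17); multiply by (sqrt(29) + sqrt(31)) + sqrt(17), then rationalise the remaining surd.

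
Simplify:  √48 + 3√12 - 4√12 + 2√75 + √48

16*√3

√48 = 4*√3; 3√12 = 6*√3; 4√12 = 8*√3; 2√75 = 10*√3; √48 = 4*√3
Combine: (4 + 6 - 8 + 10 + 4)·√3 = 16*√3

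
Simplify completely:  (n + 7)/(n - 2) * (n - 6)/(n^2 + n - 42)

1/(n - 2)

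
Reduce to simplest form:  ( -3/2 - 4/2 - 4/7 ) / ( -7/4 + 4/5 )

Numerator: -3/2 - 4/2 - 4/7 = -57/14
Denominator: -7/4 + 4/5 = -19/20
Divide: (-57/14) · (-20/19) = 30/7

30/7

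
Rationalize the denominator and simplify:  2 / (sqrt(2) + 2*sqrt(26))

Multiply numerator and denominator by -sqrt(2) + 2*sqrt(26).
Denominator becomes 102; numerator becomes -2*sqrt(2) + 4*sqrt(26).

(-sqrt(2) + 2*sqrt(26))/51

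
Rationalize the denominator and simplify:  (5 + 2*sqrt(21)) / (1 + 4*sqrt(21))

(18*sqrt(21) + 163)/335

Multiply numerator and denominator by -4*sqrt(21) + 1.
Denominator becomes -335; numerator becomes -163 - 18*sqrt(21).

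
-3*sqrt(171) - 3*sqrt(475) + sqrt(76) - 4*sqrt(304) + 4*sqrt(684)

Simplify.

-14*sqrt(19)

3*sqrt(171) = 9*sqrt(19); 3*sqrt(475) = 15*sqrt(19); sqrt(76) = 2*sqrt(19); 4*sqrt(304) = 16*sqrt(19); 4*sqrt(684) = 24*sqrt(19)
Combine: (-9 - 15 + 2 - 16 + 24)·sqrt(19) = -14*sqrt(19)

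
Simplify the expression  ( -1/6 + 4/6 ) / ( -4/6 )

Numerator: -1/6 + 4/6 = 1/2
Denominator: -4/6 = -2/3
Divide: (1/2) · (-3/2) = -3/4

-3/4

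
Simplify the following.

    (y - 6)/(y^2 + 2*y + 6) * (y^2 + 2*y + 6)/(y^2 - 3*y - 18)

1/(y + 3)

Factor: y^2 - 3*y - 18 = (y - 6)*(y + 3)
Cancel the common factors (y^2 + 2*y + 6), (y - 6).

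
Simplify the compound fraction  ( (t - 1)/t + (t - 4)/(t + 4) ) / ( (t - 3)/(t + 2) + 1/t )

Numerator: (t - 1)/t + (t - 4)/(t + 4) = (2*t² - t - 4)/(t² + 4*t)
Denominator: (t - 3)/(t + 2) + 1/t = (t² - 2*t + 2)/(t² + 2*t)
Divide: ((2*t² - t - 4)/(t² + 4*t)) · ((t² + 2*t)/(t² - 2*t + 2)) = (2*t³ + 3*t² - 6*t - 8)/(t³ + 2*t² - 6*t + 8)

(2*t³ + 3*t² - 6*t - 8)/(t³ + 2*t² - 6*t + 8)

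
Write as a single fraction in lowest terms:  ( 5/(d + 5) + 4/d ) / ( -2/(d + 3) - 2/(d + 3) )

Numerator: 5/(d + 5) + 4/d = (9*d + 20)/(d^2 + 5*d)
Denominator: -2/(d + 3) - 2/(d + 3) = -4/(d + 3)
Divide: ((9*d + 20)/(d^2 + 5*d)) · (-d/4 - 3/4) = (-9*d^2 - 47*d - 60)/(4*d^2 + 20*d)

(-9*d^2 - 47*d - 60)/(4*d^2 + 20*d)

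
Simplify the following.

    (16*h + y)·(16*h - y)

Difference of squares with P = 16*h, Q = y.

256*h² - y²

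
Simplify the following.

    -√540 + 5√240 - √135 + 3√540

√540 = 6*√15; 5√240 = 20*√15; √135 = 3*√15; 3√540 = 18*√15
Combine: (-6 + 20 - 3 + 18)·√15 = 29*√15

29*√15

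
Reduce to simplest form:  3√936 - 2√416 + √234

3√936 = 18*√26; 2√416 = 8*√26; √234 = 3*√26
Combine: (18 - 8 + 3)·√26 = 13*√26

13*√26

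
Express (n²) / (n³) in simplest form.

1/n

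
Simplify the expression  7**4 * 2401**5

7**4 = 7**4; 2401**5 = 7**20
Combine exponents: 7**24

7**24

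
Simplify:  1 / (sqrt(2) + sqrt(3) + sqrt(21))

(-10*sqrt(3) - 11*sqrt(2) + 3*sqrt(14) + 8*sqrt(21))/116

Group as (sqrt(3) + sqrt(21)) + sqrt(2); multiply by (sqrt(3) + sqrt(21)) - sqrt(2), then rationalise the remaining surd.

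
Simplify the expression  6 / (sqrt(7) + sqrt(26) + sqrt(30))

Group as (sqrt(7) + sqrt(26)) + sqrt(30); multiply by (sqrt(7) + sqrt(26)) - sqrt(30), then rationalise the remaining surd.

(-24*sqrt(1365) + 18*sqrt(30) + 66*sqrt(26) + 294*sqrt(7))/719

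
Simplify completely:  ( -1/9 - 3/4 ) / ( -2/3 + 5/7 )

-217/12

Numerator: -1/9 - 3/4 = -31/36
Denominator: -2/3 + 5/7 = 1/21
Divide: (-31/36) · (21) = -217/12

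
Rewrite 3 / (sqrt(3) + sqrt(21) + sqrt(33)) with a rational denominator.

(-2*sqrt(231) - 3*sqrt(33) + 5*sqrt(21) + 17*sqrt(3))/19

Group as (sqrt(3) + sqrt(21)) + sqrt(33); multiply by (sqrt(3) + sqrt(21)) - sqrt(33), then rationalise the remaining surd.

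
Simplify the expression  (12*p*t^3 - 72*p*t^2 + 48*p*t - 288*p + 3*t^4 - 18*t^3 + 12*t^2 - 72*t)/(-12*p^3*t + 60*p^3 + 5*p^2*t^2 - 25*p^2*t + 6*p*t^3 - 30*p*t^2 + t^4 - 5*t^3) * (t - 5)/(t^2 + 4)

Factor: 12*p*t^3 - 72*p*t^2 + 48*p*t - 288*p + 3*t^4 - 18*t^3 + 12*t^2 - 72*t = 3*(t^2 + 4)*(4*p + t)*(t - 6);  -12*p^3*t + 60*p^3 + 5*p^2*t^2 - 25*p^2*t + 6*p*t^3 - 30*p*t^2 + t^4 - 5*t^3 = (4*p + t)*(t - 5)*(-p + t)*(3*p + t)
Cancel the common factors (t^2 + 4), (4*p + t), (t - 5).

(-3*t + 18)/(3*p^2 - 2*p*t - t^2)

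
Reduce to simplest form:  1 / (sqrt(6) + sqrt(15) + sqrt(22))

(-12*sqrt(55) - sqrt(22) + 13*sqrt(15) + 31*sqrt(6))/359

Group as (sqrt(6) + sqrt(15)) + sqrt(22); multiply by (sqrt(6) + sqrt(15)) - sqrt(22), then rationalise the remaining surd.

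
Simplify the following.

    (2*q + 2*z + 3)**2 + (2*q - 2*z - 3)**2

Only the even-power cross terms survive.

8*q**2 + 8*z**2 + 24*z + 18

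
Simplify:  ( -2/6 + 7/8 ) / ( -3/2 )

-13/36

Numerator: -2/6 + 7/8 = 13/24
Denominator: -3/2 = -3/2
Divide: (13/24) · (-2/3) = -13/36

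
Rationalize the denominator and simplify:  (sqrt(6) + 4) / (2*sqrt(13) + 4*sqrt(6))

(-4*sqrt(13) - sqrt(78) + 12 + 8*sqrt(6))/22

Multiply numerator and denominator by -2*sqrt(13) + 4*sqrt(6).
Denominator becomes 44; numerator becomes -8*sqrt(13) - 2*sqrt(78) + 24 + 16*sqrt(6).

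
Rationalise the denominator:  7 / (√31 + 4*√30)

(-7*√31 + 28*√30)/449

Multiply numerator and denominator by -4*√30 + √31.
Denominator becomes -449; numerator becomes -28*√30 + 7*√31.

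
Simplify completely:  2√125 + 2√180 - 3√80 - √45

7*√5

2√125 = 10*√5; 2√180 = 12*√5; 3√80 = 12*√5; √45 = 3*√5
Combine: (10 + 12 - 12 - 3)·√5 = 7*√5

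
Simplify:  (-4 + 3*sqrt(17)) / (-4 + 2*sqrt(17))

Multiply numerator and denominator by -2*sqrt(17) - 4.
Denominator becomes -52; numerator becomes -86 - 4*sqrt(17).

(2*sqrt(17) + 43)/26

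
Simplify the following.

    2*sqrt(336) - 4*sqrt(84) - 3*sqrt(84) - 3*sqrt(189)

-15*sqrt(21)

2*sqrt(336) = 8*sqrt(21); 4*sqrt(84) = 8*sqrt(21); 3*sqrt(84) = 6*sqrt(21); 3*sqrt(189) = 9*sqrt(21)
Combine: (8 - 8 - 6 - 9)·sqrt(21) = -15*sqrt(21)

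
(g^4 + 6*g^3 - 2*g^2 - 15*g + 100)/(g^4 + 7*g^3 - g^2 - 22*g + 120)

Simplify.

(g + 5)/(g + 6)

Factor: g^4 + 6*g^3 - 2*g^2 - 15*g + 100 = (g + 4)*(g^2 - 3*g + 5)*(g + 5);  g^4 + 7*g^3 - g^2 - 22*g + 120 = (g + 4)*(g + 6)*(g^2 - 3*g + 5)
Cancel the common factors (g^2 - 3*g + 5), (g + 4).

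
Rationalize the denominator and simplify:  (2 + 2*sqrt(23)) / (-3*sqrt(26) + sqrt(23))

Multiply numerator and denominator by sqrt(23) + 3*sqrt(26).
Denominator becomes -211; numerator becomes 2*sqrt(23) + 6*sqrt(26) + 46 + 6*sqrt(598).

(-6*sqrt(598) - 46 - 6*sqrt(26) - 2*sqrt(23))/211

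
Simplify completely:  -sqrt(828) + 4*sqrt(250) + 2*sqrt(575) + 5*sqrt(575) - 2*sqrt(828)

sqrt(828) = 6*sqrt(23); 4*sqrt(250) = 20*sqrt(10); 2*sqrt(575) = 10*sqrt(23); 5*sqrt(575) = 25*sqrt(23); 2*sqrt(828) = 12*sqrt(23)

20*sqrt(10) + 17*sqrt(23)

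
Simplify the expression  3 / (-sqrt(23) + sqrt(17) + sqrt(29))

Group as (sqrt(17) + sqrt(29)) - sqrt(23); multiply by (sqrt(17) + sqrt(29)) + sqrt(23), then rationalise the remaining surd.

(-23*sqrt(23) + 11*sqrt(29) + 35*sqrt(17) + 2*sqrt(11339))/481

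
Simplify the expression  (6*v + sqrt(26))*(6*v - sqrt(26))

Difference of squares with P = 6*v, Q = sqrt(26).

36*v^2 - 26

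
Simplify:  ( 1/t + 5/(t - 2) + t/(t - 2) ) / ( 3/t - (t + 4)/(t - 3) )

Numerator: 1/t + 5/(t - 2) + t/(t - 2) = (t^2 + 6*t - 2)/(t^2 - 2*t)
Denominator: 3/t - (t + 4)/(t - 3) = (-t^2 - t - 9)/(t^2 - 3*t)
Divide: ((t^2 + 6*t - 2)/(t^2 - 2*t)) · ((t^2 - 3*t)/(-t^2 - t - 9)) = (-t^3 - 3*t^2 + 20*t - 6)/(t^3 - t^2 + 7*t - 18)

(-t^3 - 3*t^2 + 20*t - 6)/(t^3 - t^2 + 7*t - 18)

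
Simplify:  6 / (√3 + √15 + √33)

Group as (√3 + √15) + √33; multiply by (√3 + √15) - √33, then rationalise the remaining surd.

(-14*√15 - 30*√3 + 4*√165 + 10*√33)/5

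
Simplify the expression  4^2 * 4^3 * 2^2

2^12

4^2 = 2^4; 4^3 = 2^6; 2^2 = 2^2
Combine exponents: 2^12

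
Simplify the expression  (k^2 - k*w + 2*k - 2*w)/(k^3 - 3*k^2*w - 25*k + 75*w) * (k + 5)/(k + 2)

(-k + w)/(-k^2 + 3*k*w + 5*k - 15*w)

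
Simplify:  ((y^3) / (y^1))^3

y^6

Inside the bracket: y^2
Raise to the power 3: y^6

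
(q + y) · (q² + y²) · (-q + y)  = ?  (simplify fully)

-q⁴ + y⁴

Pair the conjugate factors: (y+q)(y-q) = -q² + y², then repeat with the next factor.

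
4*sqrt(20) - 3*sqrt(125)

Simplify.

4*sqrt(20) = 8*sqrt(5); 3*sqrt(125) = 15*sqrt(5)
Combine: (8 - 15)·sqrt(5) = -7*sqrt(5)

-7*sqrt(5)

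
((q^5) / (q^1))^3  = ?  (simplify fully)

Inside the bracket: q^4
Raise to the power 3: q^12

q^12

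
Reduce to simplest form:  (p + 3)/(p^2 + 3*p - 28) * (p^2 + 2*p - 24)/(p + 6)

Factor: p^2 + 3*p - 28 = (p - 4)*(p + 7);  p^2 + 2*p - 24 = (p + 6)*(p - 4)
Cancel the common factors (p + 6), (p - 4).

(p + 3)/(p + 7)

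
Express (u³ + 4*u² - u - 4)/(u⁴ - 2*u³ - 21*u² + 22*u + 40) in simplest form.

Factor: u³ + 4*u² - u - 4 = (u - 1)·(u + 4)·(u + 1);  u⁴ - 2*u³ - 21*u² + 22*u + 40 = (u + 4)·(u - 2)·(u - 5)·(u + 1)
Cancel the common factors (u + 4), (u + 1).

(u - 1)/(u² - 7*u + 10)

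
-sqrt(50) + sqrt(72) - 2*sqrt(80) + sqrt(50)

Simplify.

sqrt(50) = 5*sqrt(2); sqrt(72) = 6*sqrt(2); 2*sqrt(80) = 8*sqrt(5); sqrt(50) = 5*sqrt(2)

-8*sqrt(5) + 6*sqrt(2)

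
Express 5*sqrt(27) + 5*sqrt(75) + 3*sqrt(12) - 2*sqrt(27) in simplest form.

5*sqrt(27) = 15*sqrt(3); 5*sqrt(75) = 25*sqrt(3); 3*sqrt(12) = 6*sqrt(3); 2*sqrt(27) = 6*sqrt(3)
Combine: (15 + 25 + 6 - 6)·sqrt(3) = 40*sqrt(3)

40*sqrt(3)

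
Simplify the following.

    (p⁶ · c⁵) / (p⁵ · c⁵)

p

Quotient: p¹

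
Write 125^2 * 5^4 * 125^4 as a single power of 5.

5^22

125^2 = 5^6; 5^4 = 5^4; 125^4 = 5^12
Combine exponents: 5^22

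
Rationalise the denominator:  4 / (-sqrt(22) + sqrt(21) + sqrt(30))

Group as (sqrt(21) + sqrt(30)) - sqrt(22); multiply by (sqrt(21) + sqrt(30)) + sqrt(22), then rationalise the remaining surd.

(-116*sqrt(22) + 52*sqrt(30) + 124*sqrt(21) + 48*sqrt(385))/1679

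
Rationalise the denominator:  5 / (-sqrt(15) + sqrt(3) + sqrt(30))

Group as (sqrt(3) + sqrt(30)) - sqrt(15); multiply by (sqrt(3) + sqrt(30)) + sqrt(15), then rationalise the remaining surd.

(-15*sqrt(15) - 10*sqrt(30) + 35*sqrt(3) + 25*sqrt(6))/6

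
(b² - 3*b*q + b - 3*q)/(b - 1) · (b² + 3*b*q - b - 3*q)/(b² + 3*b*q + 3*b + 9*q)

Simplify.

Factor: b² - 3*b*q + b - 3*q = (b - 3*q)·(b + 1);  b² + 3*b*q - b - 3*q = (b + 3*q)·(b - 1);  b² + 3*b*q + 3*b + 9*q = (b + 3*q)·(b + 3)
Cancel the common factors (b - 1), (b + 3*q).

(b² - 3*b*q + b - 3*q)/(b + 3)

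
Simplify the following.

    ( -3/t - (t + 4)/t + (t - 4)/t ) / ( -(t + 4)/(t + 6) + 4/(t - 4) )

(11*t² + 22*t - 264)/(t³ - 4*t² - 40*t)

Numerator: -3/t - (t + 4)/t + (t - 4)/t = -11/t
Denominator: -(t + 4)/(t + 6) + 4/(t - 4) = (-t² + 4*t + 40)/(t² + 2*t - 24)
Divide: (-11/t) · ((t² + 2*t - 24)/(-t² + 4*t + 40)) = (11*t² + 22*t - 264)/(t³ - 4*t² - 40*t)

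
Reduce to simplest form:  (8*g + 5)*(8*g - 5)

64*g^2 - 25

(8*g)^2 - (5)^2 = 64*g^2 - 25.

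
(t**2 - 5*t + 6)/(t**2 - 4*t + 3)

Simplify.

(t - 2)/(t - 1)

Factor: t**2 - 5*t + 6 = (t - 2)*(t - 3);  t**2 - 4*t + 3 = (t - 1)*(t - 3)
Cancel the common factor (t - 3).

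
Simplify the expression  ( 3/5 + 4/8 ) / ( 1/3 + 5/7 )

21/20

Numerator: 3/5 + 4/8 = 11/10
Denominator: 1/3 + 5/7 = 22/21
Divide: (11/10) · (21/22) = 21/20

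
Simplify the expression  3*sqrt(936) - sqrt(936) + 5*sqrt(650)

37*sqrt(26)

3*sqrt(936) = 18*sqrt(26); sqrt(936) = 6*sqrt(26); 5*sqrt(650) = 25*sqrt(26)
Combine: (18 - 6 + 25)·sqrt(26) = 37*sqrt(26)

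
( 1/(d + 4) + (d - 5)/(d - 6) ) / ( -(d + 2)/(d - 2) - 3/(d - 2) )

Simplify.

Numerator: 1/(d + 4) + (d - 5)/(d - 6) = (d² - 26)/(d² - 2*d - 24)
Denominator: -(d + 2)/(d - 2) - 3/(d - 2) = (-d - 5)/(d - 2)
Divide: ((d² - 26)/(d² - 2*d - 24)) · ((d - 2)/(-d - 5)) = (-d³ + 2*d² + 26*d - 52)/(d³ + 3*d² - 34*d - 120)

(-d³ + 2*d² + 26*d - 52)/(d³ + 3*d² - 34*d - 120)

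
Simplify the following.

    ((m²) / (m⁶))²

m^(-8)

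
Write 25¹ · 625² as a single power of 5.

25¹ = 5^2; 625² = 5^8
Combine exponents: 5^10

5^10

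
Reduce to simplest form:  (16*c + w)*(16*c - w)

Product of conjugates: (P+Q)(P-Q) = P**2 - Q**2.

256*c**2 - w**2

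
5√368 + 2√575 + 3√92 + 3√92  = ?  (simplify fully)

5√368 = 20*√23; 2√575 = 10*√23; 3√92 = 6*√23; 3√92 = 6*√23

42*√23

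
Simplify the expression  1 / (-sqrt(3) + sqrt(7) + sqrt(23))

(-19*sqrt(7) - 2*sqrt(483) + 27*sqrt(3) + 13*sqrt(23))/85

Group as (sqrt(7) + sqrt(23)) - sqrt(3); multiply by (sqrt(7) + sqrt(23)) + sqrt(3), then rationalise the remaining surd.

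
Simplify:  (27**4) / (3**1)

3**11

27**4 = 3**12; 3**1 = 3**1
Combine exponents: 3**11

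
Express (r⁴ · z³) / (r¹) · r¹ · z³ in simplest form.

r⁴*z⁶

Quotient: r³ · z³
Multiply by r¹ · z³: add exponents.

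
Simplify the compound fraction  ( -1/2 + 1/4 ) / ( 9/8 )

Numerator: -1/2 + 1/4 = -1/4
Denominator: 9/8 = 9/8
Divide: (-1/4) · (8/9) = -2/9

-2/9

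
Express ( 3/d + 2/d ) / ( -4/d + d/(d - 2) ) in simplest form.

(5*d - 10)/(d² - 4*d + 8)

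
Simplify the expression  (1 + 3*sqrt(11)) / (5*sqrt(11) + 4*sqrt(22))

Multiply numerator and denominator by -4*sqrt(22) + 5*sqrt(11).
Denominator becomes -77; numerator becomes -132*sqrt(2) - 4*sqrt(22) + 5*sqrt(11) + 165.

(-165 - 5*sqrt(11) + 4*sqrt(22) + 132*sqrt(2))/77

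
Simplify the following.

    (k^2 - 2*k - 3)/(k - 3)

k + 1

Factor: k^2 - 2*k - 3 = (k + 1)*(k - 3)
Cancel the common factor (k - 3).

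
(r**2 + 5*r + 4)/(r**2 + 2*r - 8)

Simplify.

(r + 1)/(r - 2)

Factor: r**2 + 5*r + 4 = (r + 4)*(r + 1);  r**2 + 2*r - 8 = (r + 4)*(r - 2)
Cancel the common factor (r + 4).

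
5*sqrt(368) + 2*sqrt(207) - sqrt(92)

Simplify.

24*sqrt(23)

5*sqrt(368) = 20*sqrt(23); 2*sqrt(207) = 6*sqrt(23); sqrt(92) = 2*sqrt(23)
Combine: (20 + 6 - 2)·sqrt(23) = 24*sqrt(23)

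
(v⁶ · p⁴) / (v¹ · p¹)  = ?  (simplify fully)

p³*v⁵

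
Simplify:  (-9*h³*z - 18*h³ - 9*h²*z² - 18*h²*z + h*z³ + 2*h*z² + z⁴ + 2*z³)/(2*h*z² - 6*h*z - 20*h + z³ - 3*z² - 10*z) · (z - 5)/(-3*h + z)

Factor: -9*h³*z - 18*h³ - 9*h²*z² - 18*h²*z + h*z³ + 2*h*z² + z⁴ + 2*z³ = (-3*h + z)·(3*h + z)·(h + z)·(z + 2);  2*h*z² - 6*h*z - 20*h + z³ - 3*z² - 10*z = (z - 5)·(2*h + z)·(z + 2)
Cancel the common factors (z - 5), (-3*h + z), (z + 2).

(3*h² + 4*h*z + z²)/(2*h + z)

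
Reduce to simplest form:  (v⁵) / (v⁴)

v

Quotient: v¹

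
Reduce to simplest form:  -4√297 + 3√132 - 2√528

-14*√33

4√297 = 12*√33; 3√132 = 6*√33; 2√528 = 8*√33
Combine: (-12 + 6 - 8)·√33 = -14*√33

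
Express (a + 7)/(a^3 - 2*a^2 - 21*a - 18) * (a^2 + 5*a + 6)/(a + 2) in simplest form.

Factor: a^3 - 2*a^2 - 21*a - 18 = (a + 1)*(a + 3)*(a - 6);  a^2 + 5*a + 6 = (a + 3)*(a + 2)
Cancel the common factors (a + 2), (a + 3).

(a + 7)/(a^2 - 5*a - 6)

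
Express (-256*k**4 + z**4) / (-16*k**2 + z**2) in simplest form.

16*k**2 + z**2

-256*k**4 + z**4 factors as (-4*k + z)*(4*k + z)*(16*k**2 + z**2).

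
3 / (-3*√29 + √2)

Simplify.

(-9*√29 - 3*√2)/259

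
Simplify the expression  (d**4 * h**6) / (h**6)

d**4

Quotient: d**4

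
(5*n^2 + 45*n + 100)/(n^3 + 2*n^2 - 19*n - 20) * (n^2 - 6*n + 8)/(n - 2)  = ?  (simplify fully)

Factor: 5*n^2 + 45*n + 100 = 5*(n + 4)*(n + 5);  n^3 + 2*n^2 - 19*n - 20 = (n + 5)*(n + 1)*(n - 4);  n^2 - 6*n + 8 = (n - 4)*(n - 2)
Cancel the common factors (n - 4), (n + 5), (n - 2).

(5*n + 20)/(n + 1)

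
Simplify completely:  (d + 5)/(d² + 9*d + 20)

Factor: d² + 9*d + 20 = (d + 5)·(d + 4)
Cancel the common factor (d + 5).

1/(d + 4)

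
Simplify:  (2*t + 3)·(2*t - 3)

4*t² - 9

Product of conjugates: (P+Q)(P-Q) = P^2 - Q^2.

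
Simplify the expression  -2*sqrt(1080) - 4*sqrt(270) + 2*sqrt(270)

-18*sqrt(30)

2*sqrt(1080) = 12*sqrt(30); 4*sqrt(270) = 12*sqrt(30); 2*sqrt(270) = 6*sqrt(30)
Combine: (-12 - 12 + 6)·sqrt(30) = -18*sqrt(30)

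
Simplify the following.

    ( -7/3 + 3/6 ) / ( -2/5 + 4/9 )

-165/4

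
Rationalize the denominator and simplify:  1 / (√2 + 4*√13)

(-√2 + 4*√13)/206

Multiply numerator and denominator by -4*√13 + √2.
Denominator becomes -206; numerator becomes -4*√13 + √2.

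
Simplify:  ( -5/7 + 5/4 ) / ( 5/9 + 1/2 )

135/266

Numerator: -5/7 + 5/4 = 15/28
Denominator: 5/9 + 1/2 = 19/18
Divide: (15/28) · (18/19) = 135/266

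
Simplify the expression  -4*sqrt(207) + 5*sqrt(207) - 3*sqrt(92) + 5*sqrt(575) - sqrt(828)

4*sqrt(207) = 12*sqrt(23); 5*sqrt(207) = 15*sqrt(23); 3*sqrt(92) = 6*sqrt(23); 5*sqrt(575) = 25*sqrt(23); sqrt(828) = 6*sqrt(23)
Combine: (-12 + 15 - 6 + 25 - 6)·sqrt(23) = 16*sqrt(23)

16*sqrt(23)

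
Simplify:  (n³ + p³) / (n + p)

Apply the sum-of-cubes factorisation and cancel (n + p).

n² - n*p + p²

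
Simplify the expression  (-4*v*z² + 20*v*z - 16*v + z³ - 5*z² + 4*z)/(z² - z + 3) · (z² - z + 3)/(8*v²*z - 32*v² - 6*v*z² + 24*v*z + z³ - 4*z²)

(z - 1)/(-2*v + z)

Factor: -4*v*z² + 20*v*z - 16*v + z³ - 5*z² + 4*z = (z - 4)·(z - 1)·(-4*v + z);  8*v²*z - 32*v² - 6*v*z² + 24*v*z + z³ - 4*z² = (z - 4)·(-2*v + z)·(-4*v + z)
Cancel the common factors (z² - z + 3), (-4*v + z), (z - 4).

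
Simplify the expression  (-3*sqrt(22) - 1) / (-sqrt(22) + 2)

(7*sqrt(22) + 68)/18

Multiply numerator and denominator by 2 + sqrt(22).
Denominator becomes -18; numerator becomes -68 - 7*sqrt(22).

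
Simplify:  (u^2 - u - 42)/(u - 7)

u + 6

Factor: u^2 - u - 42 = (u + 6)*(u - 7)
Cancel the common factor (u - 7).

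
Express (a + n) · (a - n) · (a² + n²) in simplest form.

(a+n)(a-n) = a² - n²; continue pairing.

a⁴ - n⁴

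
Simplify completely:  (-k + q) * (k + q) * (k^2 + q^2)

-k^4 + q^4

Telescope via difference of squares: (q+k)(q-k) = -k^2 + q^2, then repeat with the next factor.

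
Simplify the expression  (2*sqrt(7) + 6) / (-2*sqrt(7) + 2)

(-2*sqrt(7) - 5)/3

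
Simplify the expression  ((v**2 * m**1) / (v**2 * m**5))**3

m**(-12)

Inside the bracket: (m**-4)
Raise to the power 3: (m**-12)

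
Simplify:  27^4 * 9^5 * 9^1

27^4 = 3^12; 9^5 = 3^10; 9^1 = 3^2
Combine exponents: 3^24

3^24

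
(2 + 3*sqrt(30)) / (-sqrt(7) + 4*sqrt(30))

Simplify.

Multiply numerator and denominator by sqrt(7) + 4*sqrt(30).
Denominator becomes 473; numerator becomes 2*sqrt(7) + 3*sqrt(210) + 8*sqrt(30) + 360.

(2*sqrt(7) + 3*sqrt(210) + 8*sqrt(30) + 360)/473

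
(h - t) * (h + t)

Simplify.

Pair the conjugate factors: (h+t)(h-t) = h^2 - t^2.

h^2 - t^2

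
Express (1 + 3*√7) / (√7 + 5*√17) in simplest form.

(-21 - √7 + 5*√17 + 15*√119)/418

Multiply numerator and denominator by -5*√17 + √7.
Denominator becomes -418; numerator becomes -15*√119 - 5*√17 + √7 + 21.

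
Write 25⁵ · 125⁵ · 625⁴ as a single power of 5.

25⁵ = 5^10; 125⁵ = 5^15; 625⁴ = 5^16
Combine exponents: 5^41

5^41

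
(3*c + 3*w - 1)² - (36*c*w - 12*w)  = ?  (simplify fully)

After expansion: 9*c² - 18*c*w - 6*c + 9*w² + 6*w + 1 — a perfect-square trinomial.

(-3*c + 3*w + 1)²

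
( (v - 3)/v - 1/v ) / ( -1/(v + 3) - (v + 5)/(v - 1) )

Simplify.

Numerator: (v - 3)/v - 1/v = (v - 4)/v
Denominator: -1/(v + 3) - (v + 5)/(v - 1) = (-v² - 9*v - 14)/(v² + 2*v - 3)
Divide: ((v - 4)/v) · ((v² + 2*v - 3)/(-v² - 9*v - 14)) = (-v³ + 2*v² + 11*v - 12)/(v³ + 9*v² + 14*v)

(-v³ + 2*v² + 11*v - 12)/(v³ + 9*v² + 14*v)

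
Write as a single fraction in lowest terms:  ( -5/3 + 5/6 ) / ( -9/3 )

Numerator: -5/3 + 5/6 = -5/6
Denominator: -9/3 = -3
Divide: (-5/6) · (-1/3) = 5/18

5/18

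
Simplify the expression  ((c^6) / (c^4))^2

c^4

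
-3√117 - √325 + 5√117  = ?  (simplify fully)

√13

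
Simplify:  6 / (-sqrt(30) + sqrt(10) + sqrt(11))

(54*sqrt(30) + 174*sqrt(11) + 186*sqrt(10) + 120*sqrt(33))/359

Group as (sqrt(10) + sqrt(11)) - sqrt(30); multiply by (sqrt(10) + sqrt(11)) + sqrt(30), then rationalise the remaining surd.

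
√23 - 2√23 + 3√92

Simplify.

√23 = √23; 2√23 = 2*√23; 3√92 = 6*√23
Combine: (1 - 2 + 6)·√23 = 5*√23

5*√23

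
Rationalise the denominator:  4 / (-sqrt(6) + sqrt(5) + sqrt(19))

Group as (sqrt(5) + sqrt(19)) - sqrt(6); multiply by (sqrt(5) + sqrt(19)) + sqrt(6), then rationalise the remaining surd.

(-9*sqrt(6) - 4*sqrt(19) + 10*sqrt(5) + sqrt(570))/7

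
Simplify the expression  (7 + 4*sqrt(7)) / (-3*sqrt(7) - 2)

Multiply numerator and denominator by -2 + 3*sqrt(7).
Denominator becomes -59; numerator becomes 13*sqrt(7) + 70.

(-70 - 13*sqrt(7))/59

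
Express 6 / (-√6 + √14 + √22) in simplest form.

(-45*√6 - 3*√22 + 21*√14 + 6*√462)/83

Group as (√14 + √22) - √6; multiply by (√14 + √22) + √6, then rationalise the remaining surd.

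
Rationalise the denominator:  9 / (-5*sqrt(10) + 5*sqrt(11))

Multiply numerator and denominator by 5*sqrt(10) + 5*sqrt(11).
Denominator becomes 25; numerator becomes 45*sqrt(10) + 45*sqrt(11).

(9*sqrt(10) + 9*sqrt(11))/5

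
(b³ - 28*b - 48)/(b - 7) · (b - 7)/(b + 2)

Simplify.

b² - 2*b - 24

Factor: b³ - 28*b - 48 = (b - 6)·(b + 4)·(b + 2)
Cancel the common factors (b + 2), (b - 7).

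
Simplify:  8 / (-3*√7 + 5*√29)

Multiply numerator and denominator by 3*√7 + 5*√29.
Denominator becomes 662; numerator becomes 24*√7 + 40*√29.

(12*√7 + 20*√29)/331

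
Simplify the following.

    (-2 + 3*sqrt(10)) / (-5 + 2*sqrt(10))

Multiply numerator and denominator by -2*sqrt(10) - 5.
Denominator becomes -15; numerator becomes -50 - 11*sqrt(10).

(11*sqrt(10) + 50)/15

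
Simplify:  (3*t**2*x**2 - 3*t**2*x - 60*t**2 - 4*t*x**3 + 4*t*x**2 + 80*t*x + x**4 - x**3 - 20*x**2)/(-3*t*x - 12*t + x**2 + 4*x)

-t*x + 5*t + x**2 - 5*x

Factor: 3*t**2*x**2 - 3*t**2*x - 60*t**2 - 4*t*x**3 + 4*t*x**2 + 80*t*x + x**4 - x**3 - 20*x**2 = (-t + x)*(-3*t + x)*(x + 4)*(x - 5);  -3*t*x - 12*t + x**2 + 4*x = (x + 4)*(-3*t + x)
Cancel the common factors (-3*t + x), (x + 4).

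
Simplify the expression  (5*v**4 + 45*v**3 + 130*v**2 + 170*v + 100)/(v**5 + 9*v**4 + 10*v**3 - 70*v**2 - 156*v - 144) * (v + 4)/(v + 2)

(5*v + 25)/(v**2 + 3*v - 18)

Factor: 5*v**4 + 45*v**3 + 130*v**2 + 170*v + 100 = 5*(v + 5)*(v + 2)*(v**2 + 2*v + 2);  v**5 + 9*v**4 + 10*v**3 - 70*v**2 - 156*v - 144 = (v - 3)*(v**2 + 2*v + 2)*(v + 6)*(v + 4)
Cancel the common factors (v**2 + 2*v + 2), (v + 4), (v + 2).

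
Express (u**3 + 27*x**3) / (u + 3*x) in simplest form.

u**2 - 3*u*x + 9*x**2

u**3 + (3*x)**3 = (u + 3*x)(u**2 - 3*u*x + 9*x**2).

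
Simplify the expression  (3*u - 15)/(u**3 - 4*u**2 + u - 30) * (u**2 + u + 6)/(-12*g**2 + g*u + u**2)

3/(-12*g**2 + g*u + u**2)

Factor: 3*u - 15 = 3*(u - 5);  u**3 - 4*u**2 + u - 30 = (u - 5)*(u**2 + u + 6);  -12*g**2 + g*u + u**2 = (4*g + u)*(-3*g + u)
Cancel the common factors (u**2 + u + 6), (u - 5).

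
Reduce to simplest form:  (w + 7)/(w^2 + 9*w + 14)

1/(w + 2)

Factor: w^2 + 9*w + 14 = (w + 7)*(w + 2)
Cancel the common factor (w + 7).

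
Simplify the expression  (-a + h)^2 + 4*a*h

(a + h)^2

After expansion: a^2 + 2*a*h + h^2 — a perfect-square trinomial.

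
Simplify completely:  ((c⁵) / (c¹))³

c^12

Inside the bracket: c⁴
Raise to the power 3: c^12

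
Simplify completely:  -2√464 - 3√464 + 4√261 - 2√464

2√464 = 8*√29; 3√464 = 12*√29; 4√261 = 12*√29; 2√464 = 8*√29
Combine: (-8 - 12 + 12 - 8)·√29 = -16*√29

-16*√29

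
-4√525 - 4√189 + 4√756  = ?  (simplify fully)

-8*√21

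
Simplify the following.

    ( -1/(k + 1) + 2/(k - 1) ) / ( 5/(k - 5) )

(k**2 - 2*k - 15)/(5*k**2 - 5)

Numerator: -1/(k + 1) + 2/(k - 1) = (k + 3)/(k**2 - 1)
Denominator: 5/(k - 5) = 5/(k - 5)
Divide: ((k + 3)/(k**2 - 1)) · (k/5 - 1) = (k**2 - 2*k - 15)/(5*k**2 - 5)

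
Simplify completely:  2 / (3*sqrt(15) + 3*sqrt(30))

Multiply numerator and denominator by -3*sqrt(30) + 3*sqrt(15).
Denominator becomes -135; numerator becomes -6*sqrt(30) + 6*sqrt(15).

(-2*sqrt(15) + 2*sqrt(30))/45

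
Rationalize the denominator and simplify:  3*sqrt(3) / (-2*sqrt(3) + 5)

(18 + 15*sqrt(3))/13

Multiply numerator and denominator by 2*sqrt(3) + 5.
Denominator becomes 13; numerator becomes 18 + 15*sqrt(3).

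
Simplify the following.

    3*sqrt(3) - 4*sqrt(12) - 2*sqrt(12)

3*sqrt(3) = 3*sqrt(3); 4*sqrt(12) = 8*sqrt(3); 2*sqrt(12) = 4*sqrt(3)
Combine: (3 - 8 - 4)·sqrt(3) = -9*sqrt(3)

-9*sqrt(3)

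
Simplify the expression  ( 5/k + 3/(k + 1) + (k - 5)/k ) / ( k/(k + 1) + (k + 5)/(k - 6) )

(k**2 - 2*k - 24)/(2*k**2 + 5)

Numerator: 5/k + 3/(k + 1) + (k - 5)/k = (k + 4)/(k + 1)
Denominator: k/(k + 1) + (k + 5)/(k - 6) = (2*k**2 + 5)/(k**2 - 5*k - 6)
Divide: ((k + 4)/(k + 1)) · ((k**2 - 5*k - 6)/(2*k**2 + 5)) = (k**2 - 2*k - 24)/(2*k**2 + 5)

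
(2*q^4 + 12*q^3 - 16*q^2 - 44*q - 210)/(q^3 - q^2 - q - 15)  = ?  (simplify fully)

Factor: 2*q^4 + 12*q^3 - 16*q^2 - 44*q - 210 = 2*(q - 3)*(q + 7)*(q^2 + 2*q + 5);  q^3 - q^2 - q - 15 = (q^2 + 2*q + 5)*(q - 3)
Cancel the common factors (q^2 + 2*q + 5), (q - 3).

2*q + 14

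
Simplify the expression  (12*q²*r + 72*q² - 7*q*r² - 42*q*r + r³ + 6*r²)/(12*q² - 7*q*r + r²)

r + 6

Factor: 12*q²*r + 72*q² - 7*q*r² - 42*q*r + r³ + 6*r² = (r + 6)·(-3*q + r)·(-4*q + r);  12*q² - 7*q*r + r² = (-4*q + r)·(-3*q + r)
Cancel the common factors (-4*q + r), (-3*q + r).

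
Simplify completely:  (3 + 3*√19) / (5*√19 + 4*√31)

(-95 - 5*√19 + 4*√31 + 4*√589)/7

Multiply numerator and denominator by -4*√31 + 5*√19.
Denominator becomes -21; numerator becomes -12*√589 - 12*√31 + 15*√19 + 285.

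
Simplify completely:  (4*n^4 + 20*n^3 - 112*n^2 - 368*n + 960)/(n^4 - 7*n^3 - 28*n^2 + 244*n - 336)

(4*n + 20)/(n - 7)

Factor: 4*n^4 + 20*n^3 - 112*n^2 - 368*n + 960 = 4*(n - 2)*(n + 5)*(n - 4)*(n + 6);  n^4 - 7*n^3 - 28*n^2 + 244*n - 336 = (n + 6)*(n - 4)*(n - 7)*(n - 2)
Cancel the common factors (n + 6), (n - 4), (n - 2).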